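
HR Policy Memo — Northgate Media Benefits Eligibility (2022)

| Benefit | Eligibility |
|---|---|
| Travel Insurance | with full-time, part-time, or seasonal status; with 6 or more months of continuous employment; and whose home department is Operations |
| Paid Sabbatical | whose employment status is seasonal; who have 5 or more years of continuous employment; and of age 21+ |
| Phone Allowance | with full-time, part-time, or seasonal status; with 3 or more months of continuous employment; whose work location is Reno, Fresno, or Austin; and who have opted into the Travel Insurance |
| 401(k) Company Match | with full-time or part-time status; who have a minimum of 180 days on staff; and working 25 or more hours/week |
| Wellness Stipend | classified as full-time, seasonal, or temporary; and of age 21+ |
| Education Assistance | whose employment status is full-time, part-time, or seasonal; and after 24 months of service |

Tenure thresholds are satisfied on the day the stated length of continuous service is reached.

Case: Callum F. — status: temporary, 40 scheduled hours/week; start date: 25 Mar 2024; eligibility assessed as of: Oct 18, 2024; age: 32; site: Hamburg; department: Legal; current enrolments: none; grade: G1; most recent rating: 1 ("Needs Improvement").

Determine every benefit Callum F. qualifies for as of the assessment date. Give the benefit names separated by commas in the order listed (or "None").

Wellness Stipend

Service from 25 Mar 2024 to Oct 18, 2024: 207 days.
Travel Insurance — status temporary ✗ (requires full-time, part-time, or seasonal) → not eligible.
Paid Sabbatical — status temporary ✗ (requires seasonal) → not eligible.
Phone Allowance — status temporary ✗ (requires full-time, part-time, or seasonal) → not eligible.
401(k) Company Match — status temporary ✗ (requires full-time or part-time) → not eligible.
Wellness Stipend — status temporary ✓; age 32 ≥ 21 ✓ → eligible.
Education Assistance — status temporary ✗ (requires full-time, part-time, or seasonal) → not eligible.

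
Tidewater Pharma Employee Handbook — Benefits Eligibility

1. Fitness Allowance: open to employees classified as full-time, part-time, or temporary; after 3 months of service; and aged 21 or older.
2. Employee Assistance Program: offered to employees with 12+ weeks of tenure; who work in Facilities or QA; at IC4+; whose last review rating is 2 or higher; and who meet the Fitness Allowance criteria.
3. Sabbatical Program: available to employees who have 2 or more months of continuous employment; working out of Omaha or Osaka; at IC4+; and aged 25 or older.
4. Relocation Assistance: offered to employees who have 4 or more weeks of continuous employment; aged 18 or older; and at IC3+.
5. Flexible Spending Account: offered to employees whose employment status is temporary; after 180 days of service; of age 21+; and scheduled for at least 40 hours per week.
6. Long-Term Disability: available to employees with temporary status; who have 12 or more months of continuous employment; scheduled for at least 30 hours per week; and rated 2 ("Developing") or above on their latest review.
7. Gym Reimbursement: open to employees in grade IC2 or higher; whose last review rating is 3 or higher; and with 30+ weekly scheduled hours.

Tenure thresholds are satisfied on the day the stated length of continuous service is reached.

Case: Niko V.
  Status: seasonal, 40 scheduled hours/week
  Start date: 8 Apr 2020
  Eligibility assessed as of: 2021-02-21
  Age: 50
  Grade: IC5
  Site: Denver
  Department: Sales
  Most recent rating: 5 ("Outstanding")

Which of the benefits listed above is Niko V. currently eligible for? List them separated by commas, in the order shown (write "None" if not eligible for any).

Relocation Assistance, Gym Reimbursement

Service from 8 Apr 2020 to 2021-02-21: 319 days.
Fitness Allowance — status seasonal ✗ (requires full-time, part-time, or temporary) → not eligible.
Employee Assistance Program — service 319 days ≥ 12 weeks (≈84 days) ✓; dept Sales ✗ → not eligible.
Sabbatical Program — service 319 days ≥ 2 months (≈60 days) ✓; site Denver ✗ (not Omaha or Osaka) → not eligible.
Relocation Assistance — service 319 days ≥ 4 weeks (≈28 days) ✓; age 50 ≥ 18 ✓; grade IC5 ≥ IC3 ✓ → eligible.
Flexible Spending Account — status seasonal ✗ (requires temporary) → not eligible.
Long-Term Disability — status seasonal ✗ (requires temporary) → not eligible.
Gym Reimbursement — grade IC5 ≥ IC2 ✓; rating 5 ≥ 3 ✓; 40 hrs/wk ≥ 30 ✓ → eligible.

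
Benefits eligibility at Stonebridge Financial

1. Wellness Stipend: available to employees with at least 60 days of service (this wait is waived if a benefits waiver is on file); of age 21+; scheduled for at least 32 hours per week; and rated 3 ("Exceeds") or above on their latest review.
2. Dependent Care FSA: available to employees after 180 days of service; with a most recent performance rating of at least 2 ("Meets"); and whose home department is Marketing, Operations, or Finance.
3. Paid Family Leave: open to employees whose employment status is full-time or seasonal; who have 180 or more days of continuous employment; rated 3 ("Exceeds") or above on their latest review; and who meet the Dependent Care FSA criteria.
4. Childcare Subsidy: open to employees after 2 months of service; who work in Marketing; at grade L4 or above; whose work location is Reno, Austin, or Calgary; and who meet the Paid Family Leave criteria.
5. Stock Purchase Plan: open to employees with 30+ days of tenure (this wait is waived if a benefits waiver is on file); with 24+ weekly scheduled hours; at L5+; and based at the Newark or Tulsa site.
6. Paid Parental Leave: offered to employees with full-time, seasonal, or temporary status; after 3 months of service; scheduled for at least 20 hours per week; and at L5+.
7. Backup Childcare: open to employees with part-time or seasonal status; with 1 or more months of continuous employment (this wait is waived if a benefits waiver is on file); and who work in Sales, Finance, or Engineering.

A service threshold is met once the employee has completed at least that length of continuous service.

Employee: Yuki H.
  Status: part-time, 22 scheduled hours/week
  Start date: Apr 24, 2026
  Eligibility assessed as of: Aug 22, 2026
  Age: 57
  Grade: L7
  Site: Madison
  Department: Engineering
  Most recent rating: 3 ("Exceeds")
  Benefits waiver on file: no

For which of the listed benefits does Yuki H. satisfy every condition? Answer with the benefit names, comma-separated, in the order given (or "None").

Service from Apr 24, 2026 to Aug 22, 2026: 120 days.
Wellness Stipend — no waiver, service 120 days ≥ 60 days ✓; age 57 ≥ 21 ✓; 22 hrs/wk < 32 ✗ → not eligible.
Dependent Care FSA — service 120 days < 180 days ✗ → not eligible.
Paid Family Leave — status part-time ✗ (requires full-time or seasonal) → not eligible.
Childcare Subsidy — service 120 days ≥ 2 months (≈60 days) ✓; dept Engineering ✗ → not eligible.
Stock Purchase Plan — no waiver, service 120 days ≥ 30 days ✓; 22 hrs/wk < 24 ✗ → not eligible.
Paid Parental Leave — status part-time ✗ (requires full-time, seasonal, or temporary) → not eligible.
Backup Childcare — status part-time ✓; no waiver, service 120 days ≥ 1 month (≈30 days) ✓; dept Engineering ✓ → eligible.

Backup Childcare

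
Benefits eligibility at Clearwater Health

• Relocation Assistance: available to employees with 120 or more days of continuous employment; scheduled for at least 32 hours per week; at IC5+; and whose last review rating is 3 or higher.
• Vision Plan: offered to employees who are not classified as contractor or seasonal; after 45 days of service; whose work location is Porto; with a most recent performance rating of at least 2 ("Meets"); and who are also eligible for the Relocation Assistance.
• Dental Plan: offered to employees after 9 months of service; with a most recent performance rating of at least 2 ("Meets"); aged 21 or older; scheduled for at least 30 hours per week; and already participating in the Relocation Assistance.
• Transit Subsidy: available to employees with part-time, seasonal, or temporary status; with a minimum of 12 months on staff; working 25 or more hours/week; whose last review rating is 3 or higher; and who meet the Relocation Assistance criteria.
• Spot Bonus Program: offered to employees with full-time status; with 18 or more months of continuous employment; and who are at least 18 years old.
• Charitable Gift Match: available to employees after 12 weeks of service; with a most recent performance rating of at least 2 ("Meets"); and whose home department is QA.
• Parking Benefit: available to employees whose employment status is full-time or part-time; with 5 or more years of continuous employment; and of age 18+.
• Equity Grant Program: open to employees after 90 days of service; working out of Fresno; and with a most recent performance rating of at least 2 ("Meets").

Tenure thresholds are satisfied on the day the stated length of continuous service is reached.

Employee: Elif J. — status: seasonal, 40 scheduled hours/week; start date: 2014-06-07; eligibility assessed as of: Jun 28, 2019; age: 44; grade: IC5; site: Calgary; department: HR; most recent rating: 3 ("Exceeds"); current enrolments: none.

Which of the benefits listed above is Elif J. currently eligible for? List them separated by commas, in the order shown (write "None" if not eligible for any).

Service from 2014-06-07 to Jun 28, 2019: 1847 days.
Relocation Assistance — service 1847 days ≥ 120 days ✓; 40 hrs/wk ≥ 32 ✓; grade IC5 ≥ IC5 ✓; rating 3 ≥ 3 ✓ → eligible.
Vision Plan — status seasonal ✗ (excluded) → not eligible.
Dental Plan — service 1847 days ≥ 9 months (≈270 days) ✓; rating 3 ≥ 2 ✓; age 44 ≥ 21 ✓; 40 hrs/wk ≥ 30 ✓; not enrolled in Relocation Assistance ✗ → not eligible.
Transit Subsidy — status seasonal ✓; service 1847 days ≥ 12 months (≈360 days) ✓; 40 hrs/wk ≥ 25 ✓; rating 3 ≥ 3 ✓; eligible for Relocation Assistance ✓ → eligible.
Spot Bonus Program — status seasonal ✗ (requires full-time) → not eligible.
Charitable Gift Match — service 1847 days ≥ 12 weeks (≈84 days) ✓; rating 3 ≥ 2 ✓; dept HR ✗ → not eligible.
Parking Benefit — status seasonal ✗ (requires full-time or part-time) → not eligible.
Equity Grant Program — service 1847 days ≥ 90 days ✓; site Calgary ✗ (not Fresno) → not eligible.

Relocation Assistance, Transit Subsidy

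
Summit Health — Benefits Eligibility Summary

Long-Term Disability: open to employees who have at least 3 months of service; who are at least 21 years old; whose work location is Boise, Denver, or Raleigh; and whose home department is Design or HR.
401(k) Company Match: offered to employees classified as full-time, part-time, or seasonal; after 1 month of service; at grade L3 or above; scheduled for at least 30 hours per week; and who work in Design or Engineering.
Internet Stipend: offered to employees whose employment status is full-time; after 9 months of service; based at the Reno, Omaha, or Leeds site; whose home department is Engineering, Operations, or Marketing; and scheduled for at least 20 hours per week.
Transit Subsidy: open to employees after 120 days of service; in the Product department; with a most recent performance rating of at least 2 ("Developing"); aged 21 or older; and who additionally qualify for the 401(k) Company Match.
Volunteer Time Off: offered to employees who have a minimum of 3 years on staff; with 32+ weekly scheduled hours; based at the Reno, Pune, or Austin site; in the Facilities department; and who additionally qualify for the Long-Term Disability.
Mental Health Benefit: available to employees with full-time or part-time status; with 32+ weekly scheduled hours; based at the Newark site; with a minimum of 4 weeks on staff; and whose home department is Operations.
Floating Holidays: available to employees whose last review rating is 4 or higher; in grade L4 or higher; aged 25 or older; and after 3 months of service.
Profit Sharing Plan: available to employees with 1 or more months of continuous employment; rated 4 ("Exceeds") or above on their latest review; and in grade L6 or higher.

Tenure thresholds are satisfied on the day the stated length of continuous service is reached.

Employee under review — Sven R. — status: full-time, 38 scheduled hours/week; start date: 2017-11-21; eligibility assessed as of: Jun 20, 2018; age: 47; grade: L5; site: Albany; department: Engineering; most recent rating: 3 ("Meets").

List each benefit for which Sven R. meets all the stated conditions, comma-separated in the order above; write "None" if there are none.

Service from 2017-11-21 to Jun 20, 2018: 211 days.
Long-Term Disability — service 211 days ≥ 3 months (≈90 days) ✓; age 47 ≥ 21 ✓; site Albany ✗ (not Boise, Denver, or Raleigh) → not eligible.
401(k) Company Match — status full-time ✓; service 211 days ≥ 1 month (≈30 days) ✓; grade L5 ≥ L3 ✓; 38 hrs/wk ≥ 30 ✓; dept Engineering ✓ → eligible.
Internet Stipend — status full-time ✓; service 211 days < 9 months (≈270 days) ✗ → not eligible.
Transit Subsidy — service 211 days ≥ 120 days ✓; dept Engineering ✗ → not eligible.
Volunteer Time Off — service 211 days < 3 years (≈1095 days) ✗ → not eligible.
Mental Health Benefit — status full-time ✓; 38 hrs/wk ≥ 32 ✓; site Albany ✗ (not Newark) → not eligible.
Floating Holidays — rating 3 < 4 ✗ → not eligible.
Profit Sharing Plan — service 211 days ≥ 1 month (≈30 days) ✓; rating 3 < 4 ✗ → not eligible.

401(k) Company Match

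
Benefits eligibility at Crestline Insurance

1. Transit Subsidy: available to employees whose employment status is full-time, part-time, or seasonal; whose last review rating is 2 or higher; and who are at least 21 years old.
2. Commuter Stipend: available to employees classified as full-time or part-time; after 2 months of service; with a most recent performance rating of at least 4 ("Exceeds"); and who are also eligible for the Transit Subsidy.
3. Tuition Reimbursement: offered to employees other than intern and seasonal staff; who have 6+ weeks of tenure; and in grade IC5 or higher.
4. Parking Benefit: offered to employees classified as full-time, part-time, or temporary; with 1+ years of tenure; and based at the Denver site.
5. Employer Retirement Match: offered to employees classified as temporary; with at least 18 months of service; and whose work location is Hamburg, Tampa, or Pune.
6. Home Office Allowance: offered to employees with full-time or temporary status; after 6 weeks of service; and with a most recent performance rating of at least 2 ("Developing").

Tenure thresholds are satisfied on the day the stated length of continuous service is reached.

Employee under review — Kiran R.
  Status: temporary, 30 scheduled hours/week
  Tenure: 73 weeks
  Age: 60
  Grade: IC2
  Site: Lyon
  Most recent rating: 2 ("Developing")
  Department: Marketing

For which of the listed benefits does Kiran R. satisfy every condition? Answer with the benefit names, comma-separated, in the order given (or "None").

Home Office Allowance

Transit Subsidy — status temporary ✗ (requires full-time, part-time, or seasonal) → not eligible.
Commuter Stipend — status temporary ✗ (requires full-time or part-time) → not eligible.
Tuition Reimbursement — status temporary ✓ (not excluded); service 73 weeks ≥ 6 weeks ✓; grade IC2 < IC5 ✗ → not eligible.
Parking Benefit — status temporary ✓; service 73 weeks ≥ 1 year (≈365 days) ✓; site Lyon ✗ (not Denver) → not eligible.
Employer Retirement Match — status temporary ✓; service 73 weeks < 18 months (≈540 days) ✗ → not eligible.
Home Office Allowance — status temporary ✓; service 73 weeks ≥ 6 weeks ✓; rating 2 ≥ 2 ✓ → eligible.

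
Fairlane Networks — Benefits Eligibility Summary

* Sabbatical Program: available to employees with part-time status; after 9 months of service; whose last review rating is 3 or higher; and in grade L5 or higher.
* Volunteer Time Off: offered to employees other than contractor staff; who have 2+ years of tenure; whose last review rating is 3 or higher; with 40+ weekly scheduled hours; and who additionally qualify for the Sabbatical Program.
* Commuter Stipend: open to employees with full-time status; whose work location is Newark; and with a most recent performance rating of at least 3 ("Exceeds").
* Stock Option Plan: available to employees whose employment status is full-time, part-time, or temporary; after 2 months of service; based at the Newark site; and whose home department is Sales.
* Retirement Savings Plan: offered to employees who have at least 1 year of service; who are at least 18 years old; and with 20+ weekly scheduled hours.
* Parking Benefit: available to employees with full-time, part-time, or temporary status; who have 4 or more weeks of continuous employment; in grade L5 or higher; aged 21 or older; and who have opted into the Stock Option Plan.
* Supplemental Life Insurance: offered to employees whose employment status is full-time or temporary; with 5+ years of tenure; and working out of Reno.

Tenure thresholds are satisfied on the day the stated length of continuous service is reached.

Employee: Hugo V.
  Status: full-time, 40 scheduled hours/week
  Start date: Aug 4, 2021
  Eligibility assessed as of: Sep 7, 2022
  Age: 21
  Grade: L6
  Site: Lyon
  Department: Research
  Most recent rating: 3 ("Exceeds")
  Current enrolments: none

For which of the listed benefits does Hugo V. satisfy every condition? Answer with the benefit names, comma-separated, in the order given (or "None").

Service from Aug 4, 2021 to Sep 7, 2022: 399 days.
Sabbatical Program — status full-time ✗ (requires part-time) → not eligible.
Volunteer Time Off — status full-time ✓ (not excluded); service 399 days < 2 years (≈730 days) ✗ → not eligible.
Commuter Stipend — status full-time ✓; site Lyon ✗ (not Newark) → not eligible.
Stock Option Plan — status full-time ✓; service 399 days ≥ 2 months (≈60 days) ✓; site Lyon ✗ (not Newark) → not eligible.
Retirement Savings Plan — service 399 days ≥ 1 year (≈365 days) ✓; age 21 ≥ 18 ✓; 40 hrs/wk ≥ 20 ✓ → eligible.
Parking Benefit — status full-time ✓; service 399 days ≥ 4 weeks (≈28 days) ✓; grade L6 ≥ L5 ✓; age 21 ≥ 21 ✓; not enrolled in Stock Option Plan ✗ → not eligible.
Supplemental Life Insurance — status full-time ✓; service 399 days < 5 years (≈1825 days) ✗ → not eligible.

Retirement Savings Plan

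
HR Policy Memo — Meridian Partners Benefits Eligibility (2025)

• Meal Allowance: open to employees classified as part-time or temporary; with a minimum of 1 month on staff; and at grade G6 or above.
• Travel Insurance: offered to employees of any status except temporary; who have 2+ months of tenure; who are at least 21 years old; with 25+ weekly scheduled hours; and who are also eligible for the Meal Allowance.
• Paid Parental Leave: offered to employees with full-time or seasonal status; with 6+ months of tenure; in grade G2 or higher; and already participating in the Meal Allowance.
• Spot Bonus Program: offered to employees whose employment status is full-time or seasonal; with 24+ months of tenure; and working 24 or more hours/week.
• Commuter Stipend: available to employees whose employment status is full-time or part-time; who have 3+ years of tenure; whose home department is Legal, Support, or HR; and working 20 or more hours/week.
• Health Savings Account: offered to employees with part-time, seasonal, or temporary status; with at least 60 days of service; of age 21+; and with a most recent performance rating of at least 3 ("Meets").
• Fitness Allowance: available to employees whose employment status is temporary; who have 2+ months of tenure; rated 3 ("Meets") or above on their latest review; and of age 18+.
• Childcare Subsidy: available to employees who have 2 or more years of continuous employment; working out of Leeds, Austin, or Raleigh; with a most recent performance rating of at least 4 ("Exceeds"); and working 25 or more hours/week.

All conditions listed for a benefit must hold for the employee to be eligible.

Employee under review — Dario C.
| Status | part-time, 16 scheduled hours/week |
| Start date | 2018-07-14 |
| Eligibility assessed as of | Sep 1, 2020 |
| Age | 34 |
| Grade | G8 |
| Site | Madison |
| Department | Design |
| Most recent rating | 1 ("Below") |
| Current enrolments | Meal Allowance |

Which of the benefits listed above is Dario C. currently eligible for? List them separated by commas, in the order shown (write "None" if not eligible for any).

Meal Allowance

Service from 2018-07-14 to Sep 1, 2020: 780 days.
Meal Allowance — status part-time ✓; service 780 days ≥ 1 month (≈30 days) ✓; grade G8 ≥ G6 ✓ → eligible.
Travel Insurance — status part-time ✓ (not excluded); service 780 days ≥ 2 months (≈60 days) ✓; age 34 ≥ 21 ✓; 16 hrs/wk < 25 ✗ → not eligible.
Paid Parental Leave — status part-time ✗ (requires full-time or seasonal) → not eligible.
Spot Bonus Program — status part-time ✗ (requires full-time or seasonal) → not eligible.
Commuter Stipend — status part-time ✓; service 780 days < 3 years (≈1095 days) ✗ → not eligible.
Health Savings Account — status part-time ✓; service 780 days ≥ 60 days ✓; age 34 ≥ 21 ✓; rating 1 < 3 ✗ → not eligible.
Fitness Allowance — status part-time ✗ (requires temporary) → not eligible.
Childcare Subsidy — service 780 days ≥ 2 years (≈730 days) ✓; site Madison ✗ (not Leeds, Austin, or Raleigh) → not eligible.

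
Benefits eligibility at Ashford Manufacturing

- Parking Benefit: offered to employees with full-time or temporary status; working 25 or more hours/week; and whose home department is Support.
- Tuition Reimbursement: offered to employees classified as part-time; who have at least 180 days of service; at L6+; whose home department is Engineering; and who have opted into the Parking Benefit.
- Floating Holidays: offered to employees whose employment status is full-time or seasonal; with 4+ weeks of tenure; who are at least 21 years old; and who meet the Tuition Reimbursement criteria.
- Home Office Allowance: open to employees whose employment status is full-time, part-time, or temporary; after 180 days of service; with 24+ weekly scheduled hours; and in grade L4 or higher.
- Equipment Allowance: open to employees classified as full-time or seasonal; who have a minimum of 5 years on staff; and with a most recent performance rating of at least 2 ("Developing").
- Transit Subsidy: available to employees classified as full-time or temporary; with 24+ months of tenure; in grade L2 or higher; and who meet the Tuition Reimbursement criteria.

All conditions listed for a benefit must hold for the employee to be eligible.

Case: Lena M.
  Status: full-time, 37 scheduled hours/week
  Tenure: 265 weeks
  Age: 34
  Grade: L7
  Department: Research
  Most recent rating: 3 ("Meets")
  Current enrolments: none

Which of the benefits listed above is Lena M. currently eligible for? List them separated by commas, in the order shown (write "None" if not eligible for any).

Home Office Allowance, Equipment Allowance

Parking Benefit — status full-time ✓; 37 hrs/wk ≥ 25 ✓; dept Research ✗ → not eligible.
Tuition Reimbursement — status full-time ✗ (requires part-time) → not eligible.
Floating Holidays — status full-time ✓; service 265 weeks ≥ 4 weeks ✓; age 34 ≥ 21 ✓; not eligible for Tuition Reimbursement ✗ → not eligible.
Home Office Allowance — status full-time ✓; service 265 weeks ≥ 180 days ✓; 37 hrs/wk ≥ 24 ✓; grade L7 ≥ L4 ✓ → eligible.
Equipment Allowance — status full-time ✓; service 265 weeks ≥ 5 years (≈1825 days) ✓; rating 3 ≥ 2 ✓ → eligible.
Transit Subsidy — status full-time ✓; service 265 weeks ≥ 24 months (≈720 days) ✓; grade L7 ≥ L2 ✓; not eligible for Tuition Reimbursement ✗ → not eligible.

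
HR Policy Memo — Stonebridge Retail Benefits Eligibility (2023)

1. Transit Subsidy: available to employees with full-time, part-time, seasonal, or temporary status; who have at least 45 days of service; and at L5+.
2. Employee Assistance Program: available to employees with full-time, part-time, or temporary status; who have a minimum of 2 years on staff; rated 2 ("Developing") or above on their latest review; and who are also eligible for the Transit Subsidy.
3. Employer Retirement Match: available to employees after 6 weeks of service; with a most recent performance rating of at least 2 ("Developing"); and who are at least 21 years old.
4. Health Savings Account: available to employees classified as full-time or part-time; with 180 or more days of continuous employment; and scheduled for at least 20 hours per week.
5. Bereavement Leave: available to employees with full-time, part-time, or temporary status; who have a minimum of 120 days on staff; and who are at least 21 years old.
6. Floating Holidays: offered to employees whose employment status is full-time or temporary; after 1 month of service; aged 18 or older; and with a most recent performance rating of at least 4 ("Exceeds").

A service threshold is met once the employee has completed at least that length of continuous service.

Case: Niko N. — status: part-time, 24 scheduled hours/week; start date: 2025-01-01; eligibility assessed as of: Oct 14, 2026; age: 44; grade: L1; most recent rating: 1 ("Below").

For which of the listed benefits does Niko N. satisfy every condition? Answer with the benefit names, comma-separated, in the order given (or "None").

Service from 2025-01-01 to Oct 14, 2026: 651 days.
Transit Subsidy — status part-time ✓; service 651 days ≥ 45 days ✓; grade L1 < L5 ✗ → not eligible.
Employee Assistance Program — status part-time ✓; service 651 days < 2 years (≈730 days) ✗ → not eligible.
Employer Retirement Match — service 651 days ≥ 6 weeks (≈42 days) ✓; rating 1 < 2 ✗ → not eligible.
Health Savings Account — status part-time ✓; service 651 days ≥ 180 days ✓; 24 hrs/wk ≥ 20 ✓ → eligible.
Bereavement Leave — status part-time ✓; service 651 days ≥ 120 days ✓; age 44 ≥ 21 ✓ → eligible.
Floating Holidays — status part-time ✗ (requires full-time or temporary) → not eligible.

Health Savings Account, Bereavement Leave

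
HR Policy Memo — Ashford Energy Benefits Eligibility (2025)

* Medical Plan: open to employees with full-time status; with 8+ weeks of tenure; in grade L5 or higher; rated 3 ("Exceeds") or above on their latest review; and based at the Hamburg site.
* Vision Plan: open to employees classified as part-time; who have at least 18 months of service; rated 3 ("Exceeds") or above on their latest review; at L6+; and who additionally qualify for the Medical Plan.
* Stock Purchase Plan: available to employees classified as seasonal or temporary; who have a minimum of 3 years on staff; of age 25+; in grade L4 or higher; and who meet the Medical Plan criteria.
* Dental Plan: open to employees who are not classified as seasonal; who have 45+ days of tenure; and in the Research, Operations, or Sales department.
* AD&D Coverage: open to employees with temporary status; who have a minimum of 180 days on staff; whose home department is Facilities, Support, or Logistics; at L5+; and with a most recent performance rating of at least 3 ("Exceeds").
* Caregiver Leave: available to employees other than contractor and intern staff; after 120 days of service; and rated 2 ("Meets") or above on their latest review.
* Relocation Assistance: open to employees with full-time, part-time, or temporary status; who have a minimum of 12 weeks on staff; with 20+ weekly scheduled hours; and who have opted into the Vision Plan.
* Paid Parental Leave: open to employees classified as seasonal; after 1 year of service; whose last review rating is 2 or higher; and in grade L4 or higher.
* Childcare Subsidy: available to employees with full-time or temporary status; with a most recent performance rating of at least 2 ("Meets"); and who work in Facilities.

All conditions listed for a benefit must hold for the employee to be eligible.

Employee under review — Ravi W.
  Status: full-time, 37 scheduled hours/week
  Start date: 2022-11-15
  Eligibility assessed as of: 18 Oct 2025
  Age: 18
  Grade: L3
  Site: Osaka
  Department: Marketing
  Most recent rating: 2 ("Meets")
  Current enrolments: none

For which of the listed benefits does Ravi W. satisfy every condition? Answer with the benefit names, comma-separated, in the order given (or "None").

Service from 2022-11-15 to 18 Oct 2025: 1068 days.
Medical Plan — status full-time ✓; service 1068 days ≥ 8 weeks (≈56 days) ✓; grade L3 < L5 ✗ → not eligible.
Vision Plan — status full-time ✗ (requires part-time) → not eligible.
Stock Purchase Plan — status full-time ✗ (requires seasonal or temporary) → not eligible.
Dental Plan — status full-time ✓ (not excluded); service 1068 days ≥ 45 days ✓; dept Marketing ✗ → not eligible.
AD&D Coverage — status full-time ✗ (requires temporary) → not eligible.
Caregiver Leave — status full-time ✓ (not excluded); service 1068 days ≥ 120 days ✓; rating 2 ≥ 2 ✓ → eligible.
Relocation Assistance — status full-time ✓; service 1068 days ≥ 12 weeks (≈84 days) ✓; 37 hrs/wk ≥ 20 ✓; not enrolled in Vision Plan ✗ → not eligible.
Paid Parental Leave — status full-time ✗ (requires seasonal) → not eligible.
Childcare Subsidy — status full-time ✓; rating 2 ≥ 2 ✓; dept Marketing ✗ → not eligible.

Caregiver Leave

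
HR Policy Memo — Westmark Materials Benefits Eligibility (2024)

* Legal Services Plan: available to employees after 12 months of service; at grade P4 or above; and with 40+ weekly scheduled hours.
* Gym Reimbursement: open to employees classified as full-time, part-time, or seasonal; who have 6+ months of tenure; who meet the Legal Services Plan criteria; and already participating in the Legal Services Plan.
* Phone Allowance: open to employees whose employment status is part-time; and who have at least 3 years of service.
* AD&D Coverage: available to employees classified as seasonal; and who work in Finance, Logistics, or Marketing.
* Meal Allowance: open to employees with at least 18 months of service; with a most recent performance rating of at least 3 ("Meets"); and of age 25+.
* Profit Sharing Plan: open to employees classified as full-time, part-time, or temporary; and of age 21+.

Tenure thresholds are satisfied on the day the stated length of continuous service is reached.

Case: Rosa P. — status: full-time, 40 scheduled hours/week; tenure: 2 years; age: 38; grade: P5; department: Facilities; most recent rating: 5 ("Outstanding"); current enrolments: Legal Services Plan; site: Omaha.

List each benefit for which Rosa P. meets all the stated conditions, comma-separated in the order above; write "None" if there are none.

Legal Services Plan, Gym Reimbursement, Meal Allowance, Profit Sharing Plan

Legal Services Plan — service 2 years ≥ 12 months (≈360 days) ✓; grade P5 ≥ P4 ✓; 40 hrs/wk ≥ 40 ✓ → eligible.
Gym Reimbursement — status full-time ✓; service 2 years ≥ 6 months (≈180 days) ✓; eligible for Legal Services Plan ✓; enrolled in Legal Services Plan ✓ → eligible.
Phone Allowance — status full-time ✗ (requires part-time) → not eligible.
AD&D Coverage — status full-time ✗ (requires seasonal) → not eligible.
Meal Allowance — service 2 years ≥ 18 months (≈540 days) ✓; rating 5 ≥ 3 ✓; age 38 ≥ 25 ✓ → eligible.
Profit Sharing Plan — status full-time ✓; age 38 ≥ 21 ✓ → eligible.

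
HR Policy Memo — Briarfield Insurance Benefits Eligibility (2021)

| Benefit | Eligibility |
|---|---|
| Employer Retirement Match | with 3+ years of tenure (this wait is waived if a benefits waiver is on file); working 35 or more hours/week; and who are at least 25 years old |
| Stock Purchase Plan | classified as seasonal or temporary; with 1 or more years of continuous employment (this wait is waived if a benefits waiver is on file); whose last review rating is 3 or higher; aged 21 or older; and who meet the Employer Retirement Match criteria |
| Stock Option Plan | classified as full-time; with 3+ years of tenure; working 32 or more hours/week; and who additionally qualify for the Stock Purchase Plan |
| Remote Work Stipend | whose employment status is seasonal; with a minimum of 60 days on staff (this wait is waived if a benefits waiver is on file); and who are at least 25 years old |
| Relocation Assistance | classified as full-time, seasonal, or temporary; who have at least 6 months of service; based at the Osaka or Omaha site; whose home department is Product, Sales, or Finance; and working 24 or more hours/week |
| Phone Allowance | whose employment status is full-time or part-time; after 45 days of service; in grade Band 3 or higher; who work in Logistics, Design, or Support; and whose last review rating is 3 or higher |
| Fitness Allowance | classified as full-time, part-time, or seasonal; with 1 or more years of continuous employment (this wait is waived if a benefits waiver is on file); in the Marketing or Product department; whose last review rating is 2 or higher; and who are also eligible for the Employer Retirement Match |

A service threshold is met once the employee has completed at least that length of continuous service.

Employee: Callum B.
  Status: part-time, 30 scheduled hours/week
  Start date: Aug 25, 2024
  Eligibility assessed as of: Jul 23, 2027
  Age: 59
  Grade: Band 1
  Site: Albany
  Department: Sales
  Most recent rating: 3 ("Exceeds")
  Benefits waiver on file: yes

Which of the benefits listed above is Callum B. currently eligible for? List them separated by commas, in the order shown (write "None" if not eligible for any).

Service from Aug 25, 2024 to Jul 23, 2027: 1062 days.
Employer Retirement Match — benefits waiver on file ✓; 30 hrs/wk < 35 ✗ → not eligible.
Stock Purchase Plan — status part-time ✗ (requires seasonal or temporary) → not eligible.
Stock Option Plan — status part-time ✗ (requires full-time) → not eligible.
Remote Work Stipend — status part-time ✗ (requires seasonal) → not eligible.
Relocation Assistance — status part-time ✗ (requires full-time, seasonal, or temporary) → not eligible.
Phone Allowance — status part-time ✓; service 1062 days ≥ 45 days ✓; grade Band 1 < Band 3 ✗ → not eligible.
Fitness Allowance — status part-time ✓; benefits waiver on file ✓; dept Sales ✗ → not eligible.

None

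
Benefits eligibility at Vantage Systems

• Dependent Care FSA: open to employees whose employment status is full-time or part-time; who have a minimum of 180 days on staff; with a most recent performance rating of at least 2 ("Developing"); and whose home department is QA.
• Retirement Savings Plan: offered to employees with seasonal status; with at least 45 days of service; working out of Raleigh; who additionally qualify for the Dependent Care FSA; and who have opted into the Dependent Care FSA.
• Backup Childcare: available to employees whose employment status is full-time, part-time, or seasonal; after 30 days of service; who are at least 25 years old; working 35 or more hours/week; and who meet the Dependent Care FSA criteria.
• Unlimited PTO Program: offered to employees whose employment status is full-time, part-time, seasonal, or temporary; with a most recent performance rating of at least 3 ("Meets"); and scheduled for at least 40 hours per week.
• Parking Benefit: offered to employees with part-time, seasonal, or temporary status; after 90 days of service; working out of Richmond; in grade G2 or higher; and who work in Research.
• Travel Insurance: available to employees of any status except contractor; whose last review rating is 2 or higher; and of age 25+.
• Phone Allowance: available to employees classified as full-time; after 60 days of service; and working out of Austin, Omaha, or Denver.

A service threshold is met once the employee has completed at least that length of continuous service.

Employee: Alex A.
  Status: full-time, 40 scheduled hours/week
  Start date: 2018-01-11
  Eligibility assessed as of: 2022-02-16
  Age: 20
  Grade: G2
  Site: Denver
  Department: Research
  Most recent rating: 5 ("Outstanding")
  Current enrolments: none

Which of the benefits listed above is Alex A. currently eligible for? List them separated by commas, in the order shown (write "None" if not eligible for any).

Service from 2018-01-11 to 2022-02-16: 1497 days.
Dependent Care FSA — status full-time ✓; service 1497 days ≥ 180 days ✓; rating 5 ≥ 2 ✓; dept Research ✗ → not eligible.
Retirement Savings Plan — status full-time ✗ (requires seasonal) → not eligible.
Backup Childcare — status full-time ✓; service 1497 days ≥ 30 days ✓; age 20 < 25 ✗ → not eligible.
Unlimited PTO Program — status full-time ✓; rating 5 ≥ 3 ✓; 40 hrs/wk ≥ 40 ✓ → eligible.
Parking Benefit — status full-time ✗ (requires part-time, seasonal, or temporary) → not eligible.
Travel Insurance — status full-time ✓ (not excluded); rating 5 ≥ 2 ✓; age 20 < 25 ✗ → not eligible.
Phone Allowance — status full-time ✓; service 1497 days ≥ 60 days ✓; site Denver ✓ → eligible.

Unlimited PTO Program, Phone Allowance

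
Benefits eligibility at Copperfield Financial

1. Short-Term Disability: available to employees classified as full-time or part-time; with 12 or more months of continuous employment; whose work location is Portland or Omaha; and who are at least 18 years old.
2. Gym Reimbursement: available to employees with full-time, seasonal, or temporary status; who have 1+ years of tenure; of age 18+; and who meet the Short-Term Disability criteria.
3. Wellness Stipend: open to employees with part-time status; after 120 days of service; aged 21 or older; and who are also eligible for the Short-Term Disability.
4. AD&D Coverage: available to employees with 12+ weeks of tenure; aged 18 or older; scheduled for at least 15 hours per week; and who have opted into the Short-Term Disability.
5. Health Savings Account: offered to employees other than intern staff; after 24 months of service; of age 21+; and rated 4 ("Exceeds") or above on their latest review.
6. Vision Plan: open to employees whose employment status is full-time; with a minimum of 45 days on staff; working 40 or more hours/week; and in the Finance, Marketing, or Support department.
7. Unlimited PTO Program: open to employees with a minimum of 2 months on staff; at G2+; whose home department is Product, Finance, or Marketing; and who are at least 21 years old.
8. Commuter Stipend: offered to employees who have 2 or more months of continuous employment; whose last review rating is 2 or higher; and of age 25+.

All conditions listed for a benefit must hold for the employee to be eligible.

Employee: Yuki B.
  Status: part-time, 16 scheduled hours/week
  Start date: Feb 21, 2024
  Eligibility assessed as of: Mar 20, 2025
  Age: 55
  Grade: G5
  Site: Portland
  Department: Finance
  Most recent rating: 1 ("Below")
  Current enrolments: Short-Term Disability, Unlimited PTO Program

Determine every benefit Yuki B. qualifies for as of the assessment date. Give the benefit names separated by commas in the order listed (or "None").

Service from Feb 21, 2024 to Mar 20, 2025: 393 days.
Short-Term Disability — status part-time ✓; service 393 days ≥ 12 months (≈360 days) ✓; site Portland ✓; age 55 ≥ 18 ✓ → eligible.
Gym Reimbursement — status part-time ✗ (requires full-time, seasonal, or temporary) → not eligible.
Wellness Stipend — status part-time ✓; service 393 days ≥ 120 days ✓; age 55 ≥ 21 ✓; eligible for Short-Term Disability ✓ → eligible.
AD&D Coverage — service 393 days ≥ 12 weeks (≈84 days) ✓; age 55 ≥ 18 ✓; 16 hrs/wk ≥ 15 ✓; enrolled in Short-Term Disability ✓ → eligible.
Health Savings Account — status part-time ✓ (not excluded); service 393 days < 24 months (≈720 days) ✗ → not eligible.
Vision Plan — status part-time ✗ (requires full-time) → not eligible.
Unlimited PTO Program — service 393 days ≥ 2 months (≈60 days) ✓; grade G5 ≥ G2 ✓; dept Finance ✓; age 55 ≥ 21 ✓ → eligible.
Commuter Stipend — service 393 days ≥ 2 months (≈60 days) ✓; rating 1 < 2 ✗ → not eligible.

Short-Term Disability, Wellness Stipend, AD&D Coverage, Unlimited PTO Program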